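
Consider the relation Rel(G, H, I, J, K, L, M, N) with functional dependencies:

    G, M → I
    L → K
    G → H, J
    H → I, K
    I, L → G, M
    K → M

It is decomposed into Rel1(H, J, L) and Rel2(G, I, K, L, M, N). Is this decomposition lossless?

Common attributes: Rel1 ∩ Rel2 = {L}.
Closure of {L}: L → K applies, adding K; K → M applies, adding M. So (L)⁺ = {K, L, M}.
The closure contains neither all of Rel1 = {H, J, L} nor all of Rel2 = {G, I, K, L, M, N}, so the common attributes are not a superkey of either fragment. The join is lossy.

No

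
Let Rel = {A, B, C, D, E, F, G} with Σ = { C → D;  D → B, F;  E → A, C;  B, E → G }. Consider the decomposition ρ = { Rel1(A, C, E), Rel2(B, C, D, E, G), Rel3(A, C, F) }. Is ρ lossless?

Yes

Chase test. Columns are A, B, C, D, E, F, G; row i has aⱼ where attribute j ∈ Reli, else bᵢⱼ.
Initial tableau (one row per fragment):
  row 1: a1 b12 a3 b14 a5 b16 b17
  row 2: b21 a2 a3 a4 a5 b26 a7
  row 3: a1 b32 a3 b34 b35 a6 b37
Rows 1 and 2 agree on C; apply C→D and equate their D entries.
Rows 1 and 3 agree on C; apply C→D and equate their D entries.
Rows 1 and 2 agree on D; apply D→B, F and equate their B, F entries.
Rows 1 and 3 agree on D; apply D→B, F and equate their B, F entries.
Rows 1 and 2 agree on E; apply E→A, C and equate their A, C entries.
Rows 1 and 2 agree on B, E; apply B, E→G and equate their G entries.
Row 1 is now all distinguished symbols — the join is lossless.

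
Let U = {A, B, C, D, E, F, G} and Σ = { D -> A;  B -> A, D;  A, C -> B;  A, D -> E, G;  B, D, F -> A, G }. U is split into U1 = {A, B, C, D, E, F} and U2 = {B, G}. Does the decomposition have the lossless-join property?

Common attributes: U1 ∩ U2 = {B}.
Closure of {B}: B → A, D applies, adding A, D; A, D → E, G applies, adding E, G. So (B)⁺ = {A, B, D, E, G}.
This closure contains every attribute of U2, so U1 ∩ U2 → U2. The join is lossless.

Yes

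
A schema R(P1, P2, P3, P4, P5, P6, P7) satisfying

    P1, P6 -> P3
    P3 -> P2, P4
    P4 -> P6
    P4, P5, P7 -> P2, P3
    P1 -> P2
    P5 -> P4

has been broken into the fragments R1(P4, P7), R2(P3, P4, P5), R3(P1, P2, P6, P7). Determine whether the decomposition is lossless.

No

Chase test. Columns are P1, P2, P3, P4, P5, P6, P7; row i has aⱼ where attribute j ∈ Ri, else bᵢⱼ.
Initial tableau (one row per fragment):
  row 1: b11 b12 b13 a4 b15 b16 a7
  row 2: b21 b22 a3 a4 a5 b26 b27
  row 3: a1 a2 b33 b34 b35 a6 a7
Rows 1 and 2 agree on P4; apply P4→P6 and equate their P6 entries.
No row becomes fully distinguished — the join is lossy.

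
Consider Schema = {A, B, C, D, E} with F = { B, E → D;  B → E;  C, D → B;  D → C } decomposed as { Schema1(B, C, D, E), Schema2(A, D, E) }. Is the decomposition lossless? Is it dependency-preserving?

lossless and dependency-preserving

Lossless test: (D, E)⁺ = {B, C, D, E}, which contains all of one fragment — lossless.
Dependency preservation: every FD's attributes lie within a single fragment, so each can be enforced locally — preserved.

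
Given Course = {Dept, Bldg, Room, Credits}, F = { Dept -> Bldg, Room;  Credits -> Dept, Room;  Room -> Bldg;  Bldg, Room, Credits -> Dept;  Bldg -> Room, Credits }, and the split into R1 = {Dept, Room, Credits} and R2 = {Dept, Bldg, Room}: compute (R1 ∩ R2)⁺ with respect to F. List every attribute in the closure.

Dept, Bldg, Room, Credits

R1 ∩ R2 = {Dept, Room}.
Dept → Bldg, Room applies, adding Bldg
Bldg → Room, Credits applies, adding Credits
Closure: {Dept, Bldg, Room, Credits}.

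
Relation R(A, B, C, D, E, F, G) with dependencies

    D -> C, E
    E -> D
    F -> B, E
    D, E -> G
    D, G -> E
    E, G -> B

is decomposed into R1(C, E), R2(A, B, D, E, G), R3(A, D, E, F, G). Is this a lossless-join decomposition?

Chase test. Columns are A, B, C, D, E, F, G; row i has aⱼ where attribute j ∈ Ri, else bᵢⱼ.
Initial tableau (one row per fragment):
  row 1: b11 b12 a3 b14 a5 b16 b17
  row 2: a1 a2 b23 a4 a5 b26 a7
  row 3: a1 b32 b33 a4 a5 a6 a7
Rows 2 and 3 agree on D; apply D→C, E and equate their C, E entries.
Rows 1 and 2 agree on E; apply E→D and equate their D entries.
Rows 1 and 2 agree on D, E; apply D, E→G and equate their G entries.
Rows 1 and 2 agree on E, G; apply E, G→B and equate their B entries.
Rows 1 and 3 agree on E, G; apply E, G→B and equate their B entries.
Rows 1 and 2 agree on D; apply D→C, E and equate their C, E entries.
Row 3 is now all distinguished symbols — the join is lossless.

Yes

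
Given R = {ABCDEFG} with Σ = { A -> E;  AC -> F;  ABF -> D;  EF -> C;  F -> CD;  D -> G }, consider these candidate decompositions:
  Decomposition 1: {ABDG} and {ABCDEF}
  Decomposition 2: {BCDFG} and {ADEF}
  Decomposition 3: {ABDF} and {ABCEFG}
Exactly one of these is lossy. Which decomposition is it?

Decomposition 1: common = {ABD}, closure = {ABDEG} → lossless.
Decomposition 2: common = {DF}, closure = {CDFG} → lossy.
Decomposition 3: common = {ABF}, closure = {ABCDEFG} → lossless.

Decomposition 2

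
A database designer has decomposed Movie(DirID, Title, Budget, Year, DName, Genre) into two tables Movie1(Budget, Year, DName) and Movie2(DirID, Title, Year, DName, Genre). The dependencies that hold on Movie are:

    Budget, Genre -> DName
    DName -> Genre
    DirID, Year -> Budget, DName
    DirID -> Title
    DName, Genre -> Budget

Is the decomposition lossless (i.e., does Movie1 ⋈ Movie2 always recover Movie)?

Common attributes: Movie1 ∩ Movie2 = {Year, DName}.
Closure of {Year, DName}: DName → Genre applies, adding Genre; DName, Genre → Budget applies, adding Budget. So (Year, DName)⁺ = {Budget, Year, DName, Genre}.
This closure contains every attribute of Movie1, so Movie1 ∩ Movie2 → Movie1. The join is lossless.

Yes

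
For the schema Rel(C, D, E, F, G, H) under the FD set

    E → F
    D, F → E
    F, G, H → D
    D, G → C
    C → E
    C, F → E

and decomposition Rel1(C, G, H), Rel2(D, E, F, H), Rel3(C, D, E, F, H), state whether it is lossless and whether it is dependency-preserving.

lossy and not dependency-preserving

Lossless test (chase): Rows 1 and 3 agree on C; apply C→E and equate their E entries. Rows 1 and 2 agree on E; apply E→F and equate their F entries. No row becomes fully distinguished — the join is lossy.
Dependency preservation: the restricted closure of {F, G, H} across the fragments never reaches {D}, so F, G, H → D cannot be enforced without a join — not preserved.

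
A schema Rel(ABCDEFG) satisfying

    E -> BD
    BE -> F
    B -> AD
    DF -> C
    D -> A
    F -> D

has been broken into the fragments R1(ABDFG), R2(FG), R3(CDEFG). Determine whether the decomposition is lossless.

Chase test. Columns are ABCDEFG; row i has aⱼ where attribute j ∈ Ri, else bᵢⱼ.
Initial tableau (one row per fragment):
  row 1: a1 a2 b13 a4 b15 a6 a7
  row 2: b21 b22 b23 b24 b25 a6 a7
  row 3: b31 b32 a3 a4 a5 a6 a7
Rows 1 and 3 agree on DF; apply DF→C and equate their C entries.
Rows 1 and 3 agree on D; apply D→A and equate their A entries.
Rows 1 and 2 agree on F; apply F→D and equate their D entries.
Rows 1 and 2 agree on DF; apply DF→C and equate their C entries.
Rows 1 and 2 agree on D; apply D→A and equate their A entries.
No row becomes fully distinguished — the join is lossy.

No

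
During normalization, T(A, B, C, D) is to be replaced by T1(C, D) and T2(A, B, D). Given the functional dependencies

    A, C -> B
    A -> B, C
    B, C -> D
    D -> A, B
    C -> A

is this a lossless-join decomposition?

Yes

Common attributes: T1 ∩ T2 = {D}.
Closure of {D}: D → A, B applies, adding A, B; A → B, C applies, adding C. So (D)⁺ = {A, B, C, D}.
This closure contains every attribute of T1, so T1 ∩ T2 → T1. The join is lossless.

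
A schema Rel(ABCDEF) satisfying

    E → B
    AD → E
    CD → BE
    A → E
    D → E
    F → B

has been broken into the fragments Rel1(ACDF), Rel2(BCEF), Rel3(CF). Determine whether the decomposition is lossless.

Chase test. Columns are ABCDEF; row i has aⱼ where attribute j ∈ Reli, else bᵢⱼ.
Initial tableau (one row per fragment):
  row 1: a1 b12 a3 a4 b15 a6
  row 2: b21 a2 a3 b24 a5 a6
  row 3: b31 b32 a3 b34 b35 a6
Rows 1 and 2 agree on F; apply F→B and equate their B entries.
Rows 1 and 3 agree on F; apply F→B and equate their B entries.
No row becomes fully distinguished — the join is lossy.

No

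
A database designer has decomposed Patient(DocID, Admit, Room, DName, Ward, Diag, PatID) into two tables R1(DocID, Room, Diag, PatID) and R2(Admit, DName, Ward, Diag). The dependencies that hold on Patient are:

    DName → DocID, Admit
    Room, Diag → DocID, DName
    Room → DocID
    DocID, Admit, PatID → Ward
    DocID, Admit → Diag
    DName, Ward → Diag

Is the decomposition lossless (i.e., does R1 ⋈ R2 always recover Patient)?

No

Common attributes: R1 ∩ R2 = {Diag}.
No dependency enlarges {Diag}, so (Diag)⁺ = {Diag}.
The closure contains neither all of R1 = {DocID, Room, Diag, PatID} nor all of R2 = {Admit, DName, Ward, Diag}, so the common attributes are not a superkey of either fragment. The join is lossy.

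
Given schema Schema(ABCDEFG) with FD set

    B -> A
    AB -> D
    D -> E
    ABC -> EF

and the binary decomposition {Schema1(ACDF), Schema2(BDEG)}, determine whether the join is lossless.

Common attributes: Schema1 ∩ Schema2 = {D}.
Closure of {D}: D → E applies, adding E. So (D)⁺ = {DE}.
The closure contains neither all of Schema1 = {ACDF} nor all of Schema2 = {BDEG}, so the common attributes are not a superkey of either fragment. The join is lossy.

No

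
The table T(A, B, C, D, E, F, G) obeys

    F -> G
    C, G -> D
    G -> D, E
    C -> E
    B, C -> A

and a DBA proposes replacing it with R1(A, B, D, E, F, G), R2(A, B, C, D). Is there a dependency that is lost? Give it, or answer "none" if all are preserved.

C -> E

Check C → E: no single fragment contains all of {C, E}, and the restricted closure of {C} across the fragments never reaches {E}.
F → G is preserved.
C, G → D is preserved.
G → D, E is preserved.
B, C → A is preserved.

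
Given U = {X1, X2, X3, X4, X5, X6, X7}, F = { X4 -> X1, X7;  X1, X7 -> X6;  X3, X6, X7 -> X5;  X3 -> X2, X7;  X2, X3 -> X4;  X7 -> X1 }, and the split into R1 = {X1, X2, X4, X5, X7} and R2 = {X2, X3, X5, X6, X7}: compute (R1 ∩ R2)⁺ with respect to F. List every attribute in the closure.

X1, X2, X5, X6, X7

R1 ∩ R2 = {X2, X5, X7}.
X7 → X1 applies, adding X1
X1, X7 → X6 applies, adding X6
Closure: {X1, X2, X5, X6, X7}.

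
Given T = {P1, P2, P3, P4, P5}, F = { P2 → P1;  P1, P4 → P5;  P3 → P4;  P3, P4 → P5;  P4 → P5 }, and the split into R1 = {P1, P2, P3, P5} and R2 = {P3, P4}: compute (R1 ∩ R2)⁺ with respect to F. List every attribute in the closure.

R1 ∩ R2 = {P3}.
P3 → P4 applies, adding P4
P3, P4 → P5 applies, adding P5
Closure: {P3, P4, P5}.

P3, P4, P5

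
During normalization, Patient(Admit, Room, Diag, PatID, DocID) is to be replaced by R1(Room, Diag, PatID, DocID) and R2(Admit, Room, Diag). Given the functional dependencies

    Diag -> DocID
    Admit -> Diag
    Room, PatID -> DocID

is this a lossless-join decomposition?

No

Common attributes: R1 ∩ R2 = {Room, Diag}.
Closure of {Room, Diag}: Diag → DocID applies, adding DocID. So (Room, Diag)⁺ = {Room, Diag, DocID}.
The closure contains neither all of R1 = {Room, Diag, PatID, DocID} nor all of R2 = {Admit, Room, Diag}, so the common attributes are not a superkey of either fragment. The join is lossy.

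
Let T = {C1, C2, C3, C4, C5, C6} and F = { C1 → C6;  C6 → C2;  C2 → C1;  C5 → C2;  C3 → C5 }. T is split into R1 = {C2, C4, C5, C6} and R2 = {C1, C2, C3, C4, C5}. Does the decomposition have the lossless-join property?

Common attributes: R1 ∩ R2 = {C2, C4, C5}.
Closure of {C2, C4, C5}: C2 → C1 applies, adding C1; C1 → C6 applies, adding C6. So (C2, C4, C5)⁺ = {C1, C2, C4, C5, C6}.
This closure contains every attribute of R1, so R1 ∩ R2 → R1. The join is lossless.

Yes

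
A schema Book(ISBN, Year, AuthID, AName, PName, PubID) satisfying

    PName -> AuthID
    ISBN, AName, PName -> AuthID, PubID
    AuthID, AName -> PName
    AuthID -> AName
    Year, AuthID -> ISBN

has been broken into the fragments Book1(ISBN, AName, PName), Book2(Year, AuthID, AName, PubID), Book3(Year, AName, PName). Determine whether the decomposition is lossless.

Chase test. Columns are ISBN, Year, AuthID, AName, PName, PubID; row i has aⱼ where attribute j ∈ Booki, else bᵢⱼ.
Initial tableau (one row per fragment):
  row 1: a1 b12 b13 a4 a5 b16
  row 2: b21 a2 a3 a4 b25 a6
  row 3: b31 a2 b33 a4 a5 b36
Rows 1 and 3 agree on PName; apply PName→AuthID and equate their AuthID entries.
No row becomes fully distinguished — the join is lossy.

No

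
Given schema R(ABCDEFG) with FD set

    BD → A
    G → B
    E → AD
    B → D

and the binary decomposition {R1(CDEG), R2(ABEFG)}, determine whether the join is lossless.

Common attributes: R1 ∩ R2 = {EG}.
Closure of {EG}: G → B applies, adding B; E → AD applies, adding AD. So (EG)⁺ = {ABDEG}.
The closure contains neither all of R1 = {CDEG} nor all of R2 = {ABEFG}, so the common attributes are not a superkey of either fragment. The join is lossy.

No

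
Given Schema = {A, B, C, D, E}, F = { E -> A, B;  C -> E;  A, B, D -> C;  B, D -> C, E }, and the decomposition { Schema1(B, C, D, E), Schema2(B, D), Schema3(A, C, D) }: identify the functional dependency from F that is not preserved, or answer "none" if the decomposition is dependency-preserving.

E -> A, B

Check E → A, B: no single fragment contains all of {A, B, E}, and the restricted closure of {E} across the fragments never reaches {A, B}.
C → E is preserved.
A, B, D → C is preserved.
B, D → C, E is preserved.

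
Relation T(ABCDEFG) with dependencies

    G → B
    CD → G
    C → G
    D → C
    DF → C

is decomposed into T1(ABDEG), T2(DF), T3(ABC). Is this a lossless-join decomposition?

Chase test. Columns are ABCDEFG; row i has aⱼ where attribute j ∈ Ti, else bᵢⱼ.
Initial tableau (one row per fragment):
  row 1: a1 a2 b13 a4 a5 b16 a7
  row 2: b21 b22 b23 a4 b25 a6 b27
  row 3: a1 a2 a3 b34 b35 b36 b37
Rows 1 and 2 agree on D; apply D→C and equate their C entries.
Rows 1 and 2 agree on CD; apply CD→G and equate their G entries.
Rows 1 and 2 agree on G; apply G→B and equate their B entries.
No row becomes fully distinguished — the join is lossy.

No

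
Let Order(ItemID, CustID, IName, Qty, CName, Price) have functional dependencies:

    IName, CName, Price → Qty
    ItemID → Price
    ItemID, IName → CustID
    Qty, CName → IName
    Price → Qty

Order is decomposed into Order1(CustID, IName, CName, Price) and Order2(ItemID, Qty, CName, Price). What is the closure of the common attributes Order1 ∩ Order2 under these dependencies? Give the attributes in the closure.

Order1 ∩ Order2 = {CName, Price}.
Price → Qty applies, adding Qty
Qty, CName → IName applies, adding IName
Closure: {IName, Qty, CName, Price}.

IName, Qty, CName, Price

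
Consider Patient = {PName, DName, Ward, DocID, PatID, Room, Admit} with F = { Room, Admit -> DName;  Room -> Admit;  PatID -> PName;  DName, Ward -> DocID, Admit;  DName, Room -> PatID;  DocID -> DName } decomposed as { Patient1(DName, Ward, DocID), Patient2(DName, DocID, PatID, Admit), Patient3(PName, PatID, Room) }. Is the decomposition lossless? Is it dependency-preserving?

lossy and not dependency-preserving

Lossless test (chase): Rows 2 and 3 agree on PatID; apply PatID→PName and equate their PName entries. No row becomes fully distinguished — the join is lossy.
Dependency preservation: the restricted closure of {Room, Admit} across the fragments never reaches {DName}, so Room, Admit → DName cannot be enforced without a join — not preserved.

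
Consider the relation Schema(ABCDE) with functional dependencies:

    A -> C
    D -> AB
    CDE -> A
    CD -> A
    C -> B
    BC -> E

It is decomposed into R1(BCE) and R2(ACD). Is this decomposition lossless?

Common attributes: R1 ∩ R2 = {C}.
Closure of {C}: C → B applies, adding B; BC → E applies, adding E. So (C)⁺ = {BCE}.
This closure contains every attribute of R1, so R1 ∩ R2 → R1. The join is lossless.

Yes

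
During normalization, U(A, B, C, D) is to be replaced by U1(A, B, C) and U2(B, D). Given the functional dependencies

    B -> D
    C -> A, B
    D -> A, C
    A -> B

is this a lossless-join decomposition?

Yes

Common attributes: U1 ∩ U2 = {B}.
Closure of {B}: B → D applies, adding D; D → A, C applies, adding A, C. So (B)⁺ = {A, B, C, D}.
This closure contains every attribute of U1, so U1 ∩ U2 → U1. The join is lossless.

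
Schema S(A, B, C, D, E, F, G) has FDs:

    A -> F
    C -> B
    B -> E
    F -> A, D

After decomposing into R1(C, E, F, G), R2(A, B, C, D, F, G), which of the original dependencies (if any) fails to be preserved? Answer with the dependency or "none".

Check B → E: no single fragment contains all of {B, E}, and the restricted closure of {B} across the fragments never reaches {E}.
A → F is preserved.
C → B is preserved.
F → A, D is preserved.

B -> E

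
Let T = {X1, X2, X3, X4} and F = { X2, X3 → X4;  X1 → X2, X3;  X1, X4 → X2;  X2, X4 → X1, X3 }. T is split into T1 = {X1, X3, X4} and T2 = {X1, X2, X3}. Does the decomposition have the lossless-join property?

Common attributes: T1 ∩ T2 = {X1, X3}.
Closure of {X1, X3}: X1 → X2, X3 applies, adding X2; X2, X3 → X4 applies, adding X4. So (X1, X3)⁺ = {X1, X2, X3, X4}.
This closure contains every attribute of T1, so T1 ∩ T2 → T1. The join is lossless.

Yes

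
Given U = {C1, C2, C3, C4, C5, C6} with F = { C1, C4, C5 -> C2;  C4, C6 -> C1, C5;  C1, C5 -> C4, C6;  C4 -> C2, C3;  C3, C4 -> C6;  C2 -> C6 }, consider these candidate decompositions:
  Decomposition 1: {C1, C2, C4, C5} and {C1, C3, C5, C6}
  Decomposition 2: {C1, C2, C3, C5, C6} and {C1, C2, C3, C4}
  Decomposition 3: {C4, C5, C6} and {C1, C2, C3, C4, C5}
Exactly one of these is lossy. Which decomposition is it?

Decomposition 1: common = {C1, C5}, closure = {C1, C2, C3, C4, C5, C6} → lossless.
Decomposition 2: common = {C1, C2, C3}, closure = {C1, C2, C3, C6} → lossy.
Decomposition 3: common = {C4, C5}, closure = {C1, C2, C3, C4, C5, C6} → lossless.

Decomposition 2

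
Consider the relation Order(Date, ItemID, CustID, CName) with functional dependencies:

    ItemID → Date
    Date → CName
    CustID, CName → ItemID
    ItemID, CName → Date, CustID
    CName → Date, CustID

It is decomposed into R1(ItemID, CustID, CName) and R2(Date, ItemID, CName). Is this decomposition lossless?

Common attributes: R1 ∩ R2 = {ItemID, CName}.
Closure of {ItemID, CName}: ItemID → Date applies, adding Date; ItemID, CName → Date, CustID applies, adding CustID. So (ItemID, CName)⁺ = {Date, ItemID, CustID, CName}.
This closure contains every attribute of R1, so R1 ∩ R2 → R1. The join is lossless.

Yes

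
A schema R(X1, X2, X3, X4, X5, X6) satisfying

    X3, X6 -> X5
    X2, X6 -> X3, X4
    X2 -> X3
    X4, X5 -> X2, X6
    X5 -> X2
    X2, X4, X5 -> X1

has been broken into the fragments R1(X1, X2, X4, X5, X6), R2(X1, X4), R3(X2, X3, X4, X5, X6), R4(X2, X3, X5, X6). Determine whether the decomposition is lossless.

Yes

Chase test. Columns are X1, X2, X3, X4, X5, X6; row i has aⱼ where attribute j ∈ Ri, else bᵢⱼ.
Initial tableau (one row per fragment):
  row 1: a1 a2 b13 a4 a5 a6
  row 2: a1 b22 b23 a4 b25 b26
  row 3: b31 a2 a3 a4 a5 a6
  row 4: b41 a2 a3 b44 a5 a6
Rows 1 and 3 agree on X2, X6; apply X2, X6→X3, X4 and equate their X3, X4 entries.
Rows 1 and 4 agree on X2, X6; apply X2, X6→X3, X4 and equate their X3, X4 entries.
Rows 1 and 3 agree on X2, X4, X5; apply X2, X4, X5→X1 and equate their X1 entries.
Rows 1 and 4 agree on X2, X4, X5; apply X2, X4, X5→X1 and equate their X1 entries.
Row 1 is now all distinguished symbols — the join is lossless.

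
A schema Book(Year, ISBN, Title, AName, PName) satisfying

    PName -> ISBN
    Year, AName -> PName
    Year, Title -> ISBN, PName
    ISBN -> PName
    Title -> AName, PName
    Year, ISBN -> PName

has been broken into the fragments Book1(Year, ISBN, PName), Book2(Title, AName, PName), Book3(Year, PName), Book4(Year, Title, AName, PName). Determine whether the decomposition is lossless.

Yes

Chase test. Columns are Year, ISBN, Title, AName, PName; row i has aⱼ where attribute j ∈ Booki, else bᵢⱼ.
Initial tableau (one row per fragment):
  row 1: a1 a2 b13 b14 a5
  row 2: b21 b22 a3 a4 a5
  row 3: a1 b32 b33 b34 a5
  row 4: a1 b42 a3 a4 a5
Rows 1 and 2 agree on PName; apply PName→ISBN and equate their ISBN entries.
Rows 1 and 3 agree on PName; apply PName→ISBN and equate their ISBN entries.
Rows 1 and 4 agree on PName; apply PName→ISBN and equate their ISBN entries.
Row 4 is now all distinguished symbols — the join is lossless.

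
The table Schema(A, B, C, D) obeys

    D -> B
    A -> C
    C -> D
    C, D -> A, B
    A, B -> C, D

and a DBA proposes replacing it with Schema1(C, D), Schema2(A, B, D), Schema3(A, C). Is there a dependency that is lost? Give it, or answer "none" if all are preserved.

D → B lies within Schema2.
A → C lies within Schema3.
C → D lies within Schema1.
C, D → A, B: restricted closure across fragments reaches A, B.
A, B → C, D: restricted closure across fragments reaches C, D.
Every dependency is enforceable on the fragments, so the decomposition is dependency-preserving.

none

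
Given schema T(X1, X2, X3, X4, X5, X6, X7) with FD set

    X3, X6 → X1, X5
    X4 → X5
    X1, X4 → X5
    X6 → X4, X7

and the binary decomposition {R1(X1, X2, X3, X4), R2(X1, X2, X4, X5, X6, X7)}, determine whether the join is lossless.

Common attributes: R1 ∩ R2 = {X1, X2, X4}.
Closure of {X1, X2, X4}: X4 → X5 applies, adding X5. So (X1, X2, X4)⁺ = {X1, X2, X4, X5}.
The closure contains neither all of R1 = {X1, X2, X3, X4} nor all of R2 = {X1, X2, X4, X5, X6, X7}, so the common attributes are not a superkey of either fragment. The join is lossy.

No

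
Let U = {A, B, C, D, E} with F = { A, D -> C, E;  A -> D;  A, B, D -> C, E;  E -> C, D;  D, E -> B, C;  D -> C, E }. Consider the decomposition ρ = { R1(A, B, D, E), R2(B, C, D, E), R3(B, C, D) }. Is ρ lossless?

Yes

Chase test. Columns are A, B, C, D, E; row i has aⱼ where attribute j ∈ Ri, else bᵢⱼ.
Initial tableau (one row per fragment):
  row 1: a1 a2 b13 a4 a5
  row 2: b21 a2 a3 a4 a5
  row 3: b31 a2 a3 a4 b35
Rows 1 and 2 agree on E; apply E→C, D and equate their C, D entries.
Rows 1 and 3 agree on D; apply D→C, E and equate their C, E entries.
Row 1 is now all distinguished symbols — the join is lossless.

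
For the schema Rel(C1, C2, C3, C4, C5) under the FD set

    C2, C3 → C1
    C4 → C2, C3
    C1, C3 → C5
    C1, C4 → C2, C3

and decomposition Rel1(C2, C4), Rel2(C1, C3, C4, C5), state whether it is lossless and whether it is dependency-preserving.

Lossless test: (C4)⁺ = {C1, C2, C3, C4, C5}, which contains all of one fragment — lossless.
Dependency preservation: the restricted closure of {C2, C3} across the fragments never reaches {C1}, so C2, C3 → C1 cannot be enforced without a join — not preserved.

lossless but not dependency-preserving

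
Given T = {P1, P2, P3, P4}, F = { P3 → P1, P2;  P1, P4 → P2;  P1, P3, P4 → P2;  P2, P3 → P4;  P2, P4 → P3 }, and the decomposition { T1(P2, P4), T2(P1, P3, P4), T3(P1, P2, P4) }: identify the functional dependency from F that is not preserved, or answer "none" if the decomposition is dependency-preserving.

P3 → P1, P2: restricted closure across fragments reaches P1, P2.
P1, P4 → P2 lies within T3.
P1, P3, P4 → P2: restricted closure across fragments reaches P2.
P2, P3 → P4: restricted closure across fragments reaches P4.
P2, P4 → P3: restricted closure across fragments reaches P3.
Every dependency is enforceable on the fragments, so the decomposition is dependency-preserving.

none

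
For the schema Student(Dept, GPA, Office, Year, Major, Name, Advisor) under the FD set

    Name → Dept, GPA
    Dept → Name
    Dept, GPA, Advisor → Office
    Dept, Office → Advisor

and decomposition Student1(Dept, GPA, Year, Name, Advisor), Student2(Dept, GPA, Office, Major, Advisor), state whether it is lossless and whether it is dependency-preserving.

Lossless test: (Dept, GPA, Advisor)⁺ = {Dept, GPA, Office, Name, Advisor}, which is a superkey of neither fragment — lossy.
Dependency preservation: every FD's attributes lie within a single fragment, so each can be enforced locally — preserved.

lossy but dependency-preserving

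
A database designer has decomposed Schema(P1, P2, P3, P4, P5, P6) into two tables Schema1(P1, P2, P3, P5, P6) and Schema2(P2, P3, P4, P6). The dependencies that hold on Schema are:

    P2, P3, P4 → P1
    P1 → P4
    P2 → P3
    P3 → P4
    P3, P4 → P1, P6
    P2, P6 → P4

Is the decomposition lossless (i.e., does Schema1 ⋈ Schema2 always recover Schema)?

Yes

Common attributes: Schema1 ∩ Schema2 = {P2, P3, P6}.
Closure of {P2, P3, P6}: P3 → P4 applies, adding P4; P3, P4 → P1, P6 applies, adding P1. So (P2, P3, P6)⁺ = {P1, P2, P3, P4, P6}.
This closure contains every attribute of Schema2, so Schema1 ∩ Schema2 → Schema2. The join is lossless.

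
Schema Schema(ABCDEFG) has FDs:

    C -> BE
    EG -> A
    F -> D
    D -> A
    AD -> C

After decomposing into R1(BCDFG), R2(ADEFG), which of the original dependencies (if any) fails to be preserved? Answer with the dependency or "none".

Check C → BE: no single fragment contains all of {BCE}, and the restricted closure of {C} across the fragments never reaches {BE}.
EG → A is preserved.
F → D is preserved.
D → A is preserved.
AD → C is preserved.

C -> BE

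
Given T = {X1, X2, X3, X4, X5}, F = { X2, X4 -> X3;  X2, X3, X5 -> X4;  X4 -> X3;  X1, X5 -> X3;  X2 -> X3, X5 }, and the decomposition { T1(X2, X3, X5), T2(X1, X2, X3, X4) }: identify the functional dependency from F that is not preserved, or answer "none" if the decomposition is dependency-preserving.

X1, X5 -> X3

Check X1, X5 → X3: no single fragment contains all of {X1, X3, X5}, and the restricted closure of {X1, X5} across the fragments never reaches {X3}.
X2, X4 → X3 is preserved.
X2, X3, X5 → X4 is preserved.
X4 → X3 is preserved.
X2 → X3, X5 is preserved.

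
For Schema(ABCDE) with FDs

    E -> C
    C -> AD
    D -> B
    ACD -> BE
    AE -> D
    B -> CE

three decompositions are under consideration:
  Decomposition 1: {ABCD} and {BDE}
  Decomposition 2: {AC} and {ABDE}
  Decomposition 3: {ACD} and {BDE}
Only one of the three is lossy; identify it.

Decomposition 1: common = {BD}, closure = {ABCDE} → lossless.
Decomposition 2: common = {A}, closure = {A} → lossy.
Decomposition 3: common = {D}, closure = {ABCDE} → lossless.

Decomposition 2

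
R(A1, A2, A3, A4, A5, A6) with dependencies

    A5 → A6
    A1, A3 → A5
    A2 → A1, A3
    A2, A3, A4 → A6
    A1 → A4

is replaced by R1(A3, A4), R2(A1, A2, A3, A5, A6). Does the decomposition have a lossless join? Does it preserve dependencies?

Lossless test: (A3)⁺ = {A3}, which is a superkey of neither fragment — lossy.
Dependency preservation: the restricted closure of {A1} across the fragments never reaches {A4}, so A1 → A4 cannot be enforced without a join — not preserved.

lossy and not dependency-preserving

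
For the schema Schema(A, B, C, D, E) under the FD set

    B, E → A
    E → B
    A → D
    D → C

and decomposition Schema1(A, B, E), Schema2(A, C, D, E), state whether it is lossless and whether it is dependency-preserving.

lossless and dependency-preserving

Lossless test: (A, E)⁺ = {A, B, C, D, E}, which contains all of one fragment — lossless.
Dependency preservation: every FD's attributes lie within a single fragment, so each can be enforced locally — preserved.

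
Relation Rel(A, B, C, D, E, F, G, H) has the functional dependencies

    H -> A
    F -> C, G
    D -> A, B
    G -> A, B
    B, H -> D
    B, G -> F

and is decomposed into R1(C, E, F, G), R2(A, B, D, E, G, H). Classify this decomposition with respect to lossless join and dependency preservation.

Lossless test: (E, G)⁺ = {A, B, C, E, F, G}, which contains all of one fragment — lossless.
Dependency preservation: B, G → F is not contained in any single fragment, but the restricted closure of its left-hand side across the fragments still reaches the right-hand side; the remaining FDs each lie inside some fragment. All dependencies are preserved.

lossless and dependency-preserving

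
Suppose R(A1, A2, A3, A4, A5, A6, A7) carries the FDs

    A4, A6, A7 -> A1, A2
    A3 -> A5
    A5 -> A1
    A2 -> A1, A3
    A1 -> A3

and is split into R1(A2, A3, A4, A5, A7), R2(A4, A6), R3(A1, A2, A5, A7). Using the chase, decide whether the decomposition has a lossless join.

Chase test. Columns are A1, A2, A3, A4, A5, A6, A7; row i has aⱼ where attribute j ∈ Ri, else bᵢⱼ.
Initial tableau (one row per fragment):
  row 1: b11 a2 a3 a4 a5 b16 a7
  row 2: b21 b22 b23 a4 b25 a6 b27
  row 3: a1 a2 b33 b34 a5 b36 a7
Rows 1 and 3 agree on A5; apply A5→A1 and equate their A1 entries.
Rows 1 and 3 agree on A2; apply A2→A1, A3 and equate their A1, A3 entries.
No row becomes fully distinguished — the join is lossy.

No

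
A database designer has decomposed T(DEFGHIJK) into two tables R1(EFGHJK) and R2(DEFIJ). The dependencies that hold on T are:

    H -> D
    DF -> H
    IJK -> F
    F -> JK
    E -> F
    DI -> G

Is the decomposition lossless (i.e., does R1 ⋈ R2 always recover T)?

Common attributes: R1 ∩ R2 = {EFJ}.
Closure of {EFJ}: F → JK applies, adding K. So (EFJ)⁺ = {EFJK}.
The closure contains neither all of R1 = {EFGHJK} nor all of R2 = {DEFIJ}, so the common attributes are not a superkey of either fragment. The join is lossy.

No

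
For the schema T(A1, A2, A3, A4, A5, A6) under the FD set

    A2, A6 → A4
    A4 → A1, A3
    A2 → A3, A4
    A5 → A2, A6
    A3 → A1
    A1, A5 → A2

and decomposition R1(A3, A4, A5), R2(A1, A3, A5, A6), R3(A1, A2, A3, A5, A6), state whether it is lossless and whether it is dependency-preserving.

lossless but not dependency-preserving

Lossless test (chase): Rows 1 and 2 agree on A5; apply A5→A2, A6 and equate their A2, A6 entries. Rows 1 and 3 agree on A5; apply A5→A2, A6 and equate their A2, A6 entries. Rows 1 and 2 agree on A3; apply A3→A1 and equate their A1 entries. Rows 1 and 2 agree on A2, A6; apply A2, A6→A4 and equate their A4 entries. Rows 1 and 3 agree on A2, A6; apply A2, A6→A4 and equate their A4 entries. Row 1 is now all distinguished symbols — the join is lossless.
Dependency preservation: the restricted closure of {A2, A6} across the fragments never reaches {A4}, so A2, A6 → A4 cannot be enforced without a join — not preserved.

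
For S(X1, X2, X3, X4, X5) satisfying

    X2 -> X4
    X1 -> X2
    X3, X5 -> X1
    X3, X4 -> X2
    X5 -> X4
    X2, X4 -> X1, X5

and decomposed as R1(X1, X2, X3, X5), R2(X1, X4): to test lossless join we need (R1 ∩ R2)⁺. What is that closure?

R1 ∩ R2 = {X1}.
X1 → X2 applies, adding X2
X2 → X4 applies, adding X4
X2, X4 → X1, X5 applies, adding X5
Closure: {X1, X2, X4, X5}.

X1, X2, X4, X5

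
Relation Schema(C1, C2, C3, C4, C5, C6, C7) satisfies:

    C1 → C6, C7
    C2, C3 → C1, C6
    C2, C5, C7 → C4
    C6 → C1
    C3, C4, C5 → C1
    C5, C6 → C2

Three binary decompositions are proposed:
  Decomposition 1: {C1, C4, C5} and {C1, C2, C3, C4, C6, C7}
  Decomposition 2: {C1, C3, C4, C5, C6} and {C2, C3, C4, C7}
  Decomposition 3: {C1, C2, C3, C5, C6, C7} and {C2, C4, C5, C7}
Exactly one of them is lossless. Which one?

Decomposition 3

Decomposition 1: common = {C1, C4}, closure = {C1, C4, C6, C7} → lossy.
Decomposition 2: common = {C3, C4}, closure = {C3, C4} → lossy.
Decomposition 3: common = {C2, C5, C7}, closure = {C2, C4, C5, C7} → lossless.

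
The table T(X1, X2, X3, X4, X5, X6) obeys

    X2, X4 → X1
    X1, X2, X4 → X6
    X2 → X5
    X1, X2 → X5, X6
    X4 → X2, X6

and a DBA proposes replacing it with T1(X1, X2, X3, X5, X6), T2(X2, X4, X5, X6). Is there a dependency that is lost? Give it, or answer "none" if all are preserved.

Check X2, X4 → X1: no single fragment contains all of {X1, X2, X4}, and the restricted closure of {X2, X4} across the fragments never reaches {X1}.
X1, X2, X4 → X6 is preserved.
X2 → X5 is preserved.
X1, X2 → X5, X6 is preserved.
X4 → X2, X6 is preserved.

X2, X4 → X1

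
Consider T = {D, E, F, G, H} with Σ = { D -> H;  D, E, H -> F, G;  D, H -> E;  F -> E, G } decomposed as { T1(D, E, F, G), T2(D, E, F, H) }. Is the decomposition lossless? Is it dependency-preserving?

Lossless test: (D, E, F)⁺ = {D, E, F, G, H}, which contains all of one fragment — lossless.
Dependency preservation: D, E, H → F, G is not contained in any single fragment, but the restricted closure of its left-hand side across the fragments still reaches the right-hand side; the remaining FDs each lie inside some fragment. All dependencies are preserved.

lossless and dependency-preserving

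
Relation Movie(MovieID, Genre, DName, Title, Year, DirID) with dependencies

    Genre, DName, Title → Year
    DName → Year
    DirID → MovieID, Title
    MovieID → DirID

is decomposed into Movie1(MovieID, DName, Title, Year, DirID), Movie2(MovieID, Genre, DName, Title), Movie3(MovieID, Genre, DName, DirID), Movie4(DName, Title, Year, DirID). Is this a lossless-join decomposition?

Chase test. Columns are MovieID, Genre, DName, Title, Year, DirID; row i has aⱼ where attribute j ∈ Moviei, else bᵢⱼ.
Initial tableau (one row per fragment):
  row 1: a1 b12 a3 a4 a5 a6
  row 2: a1 a2 a3 a4 b25 b26
  row 3: a1 a2 a3 b34 b35 a6
  row 4: b41 b42 a3 a4 a5 a6
Rows 1 and 2 agree on DName; apply DName→Year and equate their Year entries.
Rows 1 and 3 agree on DName; apply DName→Year and equate their Year entries.
Rows 1 and 3 agree on DirID; apply DirID→MovieID, Title and equate their MovieID, Title entries.
Rows 1 and 4 agree on DirID; apply DirID→MovieID, Title and equate their MovieID, Title entries.
Rows 1 and 2 agree on MovieID; apply MovieID→DirID and equate their DirID entries.
Row 2 is now all distinguished symbols — the join is lossless.

Yes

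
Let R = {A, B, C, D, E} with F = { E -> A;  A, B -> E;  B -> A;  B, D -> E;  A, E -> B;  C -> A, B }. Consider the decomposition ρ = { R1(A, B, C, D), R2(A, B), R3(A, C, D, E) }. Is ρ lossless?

Yes

Chase test. Columns are A, B, C, D, E; row i has aⱼ where attribute j ∈ Ri, else bᵢⱼ.
Initial tableau (one row per fragment):
  row 1: a1 a2 a3 a4 b15
  row 2: a1 a2 b23 b24 b25
  row 3: a1 b32 a3 a4 a5
Rows 1 and 2 agree on A, B; apply A, B→E and equate their E entries.
Rows 1 and 3 agree on C; apply C→A, B and equate their A, B entries.
Rows 1 and 3 agree on A, B; apply A, B→E and equate their E entries.
Row 1 is now all distinguished symbols — the join is lossless.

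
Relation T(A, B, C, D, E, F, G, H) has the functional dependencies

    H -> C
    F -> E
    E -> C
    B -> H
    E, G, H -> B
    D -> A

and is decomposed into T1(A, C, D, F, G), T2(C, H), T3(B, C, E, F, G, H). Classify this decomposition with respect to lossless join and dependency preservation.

Lossless test (chase): Rows 1 and 3 agree on F; apply F→E and equate their E entries. No row becomes fully distinguished — the join is lossy.
Dependency preservation: every FD's attributes lie within a single fragment, so each can be enforced locally — preserved.

lossy but dependency-preserving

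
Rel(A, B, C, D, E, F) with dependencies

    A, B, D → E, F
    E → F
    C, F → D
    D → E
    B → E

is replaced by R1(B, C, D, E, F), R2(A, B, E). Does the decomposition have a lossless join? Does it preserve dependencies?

Lossless test: (B, E)⁺ = {B, E, F}, which is a superkey of neither fragment — lossy.
Dependency preservation: A, B, D → E, F is not contained in any single fragment, but the restricted closure of its left-hand side across the fragments still reaches the right-hand side; the remaining FDs each lie inside some fragment. All dependencies are preserved.

lossy but dependency-preserving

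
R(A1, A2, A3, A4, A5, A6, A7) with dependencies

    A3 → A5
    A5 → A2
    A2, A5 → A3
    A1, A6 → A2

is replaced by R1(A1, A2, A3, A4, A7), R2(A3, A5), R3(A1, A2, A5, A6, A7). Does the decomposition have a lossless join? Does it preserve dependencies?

lossy but dependency-preserving

Lossless test (chase): Rows 1 and 2 agree on A3; apply A3→A5 and equate their A5 entries. Rows 1 and 2 agree on A5; apply A5→A2 and equate their A2 entries. Rows 1 and 3 agree on A2, A5; apply A2, A5→A3 and equate their A3 entries. No row becomes fully distinguished — the join is lossy.
Dependency preservation: A2, A5 → A3 is not contained in any single fragment, but the restricted closure of its left-hand side across the fragments still reaches the right-hand side; the remaining FDs each lie inside some fragment. All dependencies are preserved.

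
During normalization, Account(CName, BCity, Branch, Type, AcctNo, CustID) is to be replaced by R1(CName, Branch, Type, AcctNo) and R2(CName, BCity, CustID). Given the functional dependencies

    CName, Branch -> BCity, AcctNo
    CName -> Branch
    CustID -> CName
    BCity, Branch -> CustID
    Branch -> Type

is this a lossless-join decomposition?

Yes

Common attributes: R1 ∩ R2 = {CName}.
Closure of {CName}: CName → Branch applies, adding Branch; Branch → Type applies, adding Type; CName, Branch → BCity, AcctNo applies, adding BCity, AcctNo; BCity, Branch → CustID applies, adding CustID. So (CName)⁺ = {CName, BCity, Branch, Type, AcctNo, CustID}.
This closure contains every attribute of R1, so R1 ∩ R2 → R1. The join is lossless.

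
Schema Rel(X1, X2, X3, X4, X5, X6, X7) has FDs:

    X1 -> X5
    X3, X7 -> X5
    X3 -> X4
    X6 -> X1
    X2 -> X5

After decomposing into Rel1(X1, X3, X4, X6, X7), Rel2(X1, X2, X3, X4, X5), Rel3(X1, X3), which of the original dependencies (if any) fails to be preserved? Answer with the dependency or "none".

X3, X7 -> X5

Check X3, X7 → X5: no single fragment contains all of {X3, X5, X7}, and the restricted closure of {X3, X7} across the fragments never reaches {X5}.
X1 → X5 is preserved.
X3 → X4 is preserved.
X6 → X1 is preserved.
X2 → X5 is preserved.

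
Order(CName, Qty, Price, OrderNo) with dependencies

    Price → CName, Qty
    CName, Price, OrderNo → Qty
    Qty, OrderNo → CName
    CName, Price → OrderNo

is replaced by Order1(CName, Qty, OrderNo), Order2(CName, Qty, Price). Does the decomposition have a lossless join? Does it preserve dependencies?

Lossless test: (CName, Qty)⁺ = {CName, Qty}, which is a superkey of neither fragment — lossy.
Dependency preservation: the restricted closure of {CName, Price} across the fragments never reaches {OrderNo}, so CName, Price → OrderNo cannot be enforced without a join — not preserved.

lossy and not dependency-preserving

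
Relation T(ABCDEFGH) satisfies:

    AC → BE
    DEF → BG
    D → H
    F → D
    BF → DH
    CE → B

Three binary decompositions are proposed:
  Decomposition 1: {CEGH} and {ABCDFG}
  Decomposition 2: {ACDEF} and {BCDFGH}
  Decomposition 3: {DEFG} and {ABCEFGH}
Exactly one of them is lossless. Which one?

Decomposition 3

Decomposition 1: common = {CG}, closure = {CG} → lossy.
Decomposition 2: common = {CDF}, closure = {CDFH} → lossy.
Decomposition 3: common = {EFG}, closure = {BDEFGH} → lossless.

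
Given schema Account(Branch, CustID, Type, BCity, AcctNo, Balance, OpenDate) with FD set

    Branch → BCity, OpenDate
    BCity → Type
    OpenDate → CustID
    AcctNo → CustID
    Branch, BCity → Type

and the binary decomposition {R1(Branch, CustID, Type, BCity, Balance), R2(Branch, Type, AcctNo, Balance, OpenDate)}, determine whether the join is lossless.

Common attributes: R1 ∩ R2 = {Branch, Type, Balance}.
Closure of {Branch, Type, Balance}: Branch → BCity, OpenDate applies, adding BCity, OpenDate; OpenDate → CustID applies, adding CustID. So (Branch, Type, Balance)⁺ = {Branch, CustID, Type, BCity, Balance, OpenDate}.
This closure contains every attribute of R1, so R1 ∩ R2 → R1. The join is lossless.

Yes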